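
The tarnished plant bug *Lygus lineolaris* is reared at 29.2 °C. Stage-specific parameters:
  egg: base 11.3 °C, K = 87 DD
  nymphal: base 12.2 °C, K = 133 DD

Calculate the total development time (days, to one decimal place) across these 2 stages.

egg: 87 / (29.2 − 11.3) = 87 / 17.9 = 4.860 d.
nymphal: 133 / (29.2 − 12.2) = 133 / 17.0 = 7.824 d.
Sum = 12.684 ≈ 12.7 days.

12.7 days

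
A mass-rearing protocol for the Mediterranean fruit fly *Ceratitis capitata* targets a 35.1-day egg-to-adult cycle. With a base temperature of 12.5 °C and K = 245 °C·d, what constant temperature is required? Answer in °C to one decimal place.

Required daily accumulation = 245 / 35.1 = 6.980 DD/day.
T = T_base + 6.980 = 12.5 + 6.980 = 19.480 ≈ 19.5 °C.

19.5 °C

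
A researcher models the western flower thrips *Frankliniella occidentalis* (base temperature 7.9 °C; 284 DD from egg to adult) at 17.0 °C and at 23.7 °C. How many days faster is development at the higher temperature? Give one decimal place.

13.2 days

At 17.0 °C: 284 / (17.0 − 7.9) = 284 / 9.1 = 31.209 d.
At 23.7 °C: 284 / (23.7 − 7.9) = 284 / 15.8 = 17.975 d.
Difference = |31.209 − 17.975| = 13.234 ≈ 13.2 days.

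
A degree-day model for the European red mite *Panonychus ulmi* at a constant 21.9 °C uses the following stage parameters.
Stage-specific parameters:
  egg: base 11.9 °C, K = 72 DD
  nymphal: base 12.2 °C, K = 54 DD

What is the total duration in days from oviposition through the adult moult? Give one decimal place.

egg: 72 / (21.9 − 11.9) = 72 / 10.0 = 7.200 d.
nymphal: 54 / (21.9 − 12.2) = 54 / 9.7 = 5.567 d.
Sum = 12.767 ≈ 12.8 days.

12.8 days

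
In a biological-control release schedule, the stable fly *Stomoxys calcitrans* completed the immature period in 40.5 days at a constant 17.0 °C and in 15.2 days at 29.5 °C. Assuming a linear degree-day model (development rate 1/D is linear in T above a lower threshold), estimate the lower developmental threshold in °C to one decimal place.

9.5 °C

Under the model K = D·(T − T_b), so D₁·(T₁ − T_b) = D₂·(T₂ − T_b).
40.5·(17.0 − T_b) = 15.2·(29.5 − T_b)
T_b = (40.5·17.0 − 15.2·29.5) / (40.5 − 15.2) = 240.10 / 25.3 = 9.490 °C ≈ 9.5 °C.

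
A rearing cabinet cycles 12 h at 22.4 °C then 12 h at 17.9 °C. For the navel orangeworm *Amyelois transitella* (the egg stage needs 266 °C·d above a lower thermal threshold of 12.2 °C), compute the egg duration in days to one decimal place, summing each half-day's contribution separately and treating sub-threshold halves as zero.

33.5 days

Day half: max(0, 22.4 − 12.2) × 0.5 = 10.2 × 0.5 = 5.10 DD.
Night half: max(0, 17.9 − 12.2) × 0.5 = 5.7 × 0.5 = 2.85 DD.
Per 24 h: 7.95 DD/day.
Duration = 266 / 7.95 = 33.459 ≈ 33.5 days.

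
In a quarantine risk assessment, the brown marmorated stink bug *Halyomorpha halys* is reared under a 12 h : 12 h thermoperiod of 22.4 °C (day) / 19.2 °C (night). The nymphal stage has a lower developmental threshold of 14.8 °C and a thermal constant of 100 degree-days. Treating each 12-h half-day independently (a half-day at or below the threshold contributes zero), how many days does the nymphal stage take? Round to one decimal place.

16.7 days

Day half: max(0, 22.4 − 14.8) × 0.5 = 7.6 × 0.5 = 3.80 DD.
Night half: max(0, 19.2 − 14.8) × 0.5 = 4.4 × 0.5 = 2.20 DD.
Per 24 h: 6.00 DD/day.
Duration = 100 / 6.00 = 16.667 ≈ 16.7 days.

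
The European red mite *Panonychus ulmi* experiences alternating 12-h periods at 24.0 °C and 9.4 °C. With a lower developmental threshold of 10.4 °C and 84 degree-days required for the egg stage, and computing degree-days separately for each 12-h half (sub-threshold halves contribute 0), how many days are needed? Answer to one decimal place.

12.4 days

Day half: max(0, 24.0 − 10.4) × 0.5 = 13.6 × 0.5 = 6.80 DD.
Night half: max(0, 9.4 − 10.4) × 0.5 = 0.0 × 0.5 = 0.00 DD.
Per 24 h: 6.80 DD/day.
Duration = 84 / 6.80 = 12.353 ≈ 12.4 days.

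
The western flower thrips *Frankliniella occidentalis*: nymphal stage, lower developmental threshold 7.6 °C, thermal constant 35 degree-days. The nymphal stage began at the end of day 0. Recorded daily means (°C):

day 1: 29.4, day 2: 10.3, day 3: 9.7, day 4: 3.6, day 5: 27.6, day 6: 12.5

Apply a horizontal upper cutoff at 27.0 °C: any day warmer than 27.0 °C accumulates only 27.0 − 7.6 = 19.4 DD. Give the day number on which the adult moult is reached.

day 5

Daily DD above 7.6 °C (capped at 19.4): 19.4, 2.7, 2.1, 0.0, 19.4, 4.9.
Cumulative: 19.4, 22.1, 24.2, 24.2, 43.6, 48.5.
The total first reaches 35 DD on day 5.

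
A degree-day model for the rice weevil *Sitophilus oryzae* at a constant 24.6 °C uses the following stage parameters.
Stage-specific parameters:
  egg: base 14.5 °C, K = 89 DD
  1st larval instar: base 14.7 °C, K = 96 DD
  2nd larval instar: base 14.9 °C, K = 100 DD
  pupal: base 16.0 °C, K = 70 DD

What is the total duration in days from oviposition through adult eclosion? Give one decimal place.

37.0 days

egg: 89 / (24.6 − 14.5) = 89 / 10.1 = 8.812 d.
1st larval instar: 96 / (24.6 − 14.7) = 96 / 9.9 = 9.697 d.
2nd larval instar: 100 / (24.6 − 14.9) = 100 / 9.7 = 10.309 d.
pupal: 70 / (24.6 − 16.0) = 70 / 8.6 = 8.140 d.
Sum = 36.958 ≈ 37.0 days.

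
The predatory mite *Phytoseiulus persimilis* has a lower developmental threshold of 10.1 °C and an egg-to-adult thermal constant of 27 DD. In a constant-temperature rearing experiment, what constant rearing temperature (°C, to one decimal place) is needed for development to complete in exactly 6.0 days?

14.6 °C

Required daily accumulation = 27 / 6.0 = 4.500 DD/day.
T = T_base + 4.500 = 10.1 + 4.500 = 14.600 ≈ 14.6 °C.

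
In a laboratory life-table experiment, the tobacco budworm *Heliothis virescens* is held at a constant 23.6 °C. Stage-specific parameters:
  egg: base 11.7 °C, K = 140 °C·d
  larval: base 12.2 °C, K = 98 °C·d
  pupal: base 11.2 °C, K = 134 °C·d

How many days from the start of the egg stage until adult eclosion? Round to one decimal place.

31.2 days

egg: 140 / (23.6 − 11.7) = 140 / 11.9 = 11.765 d.
larval: 98 / (23.6 − 12.2) = 98 / 11.4 = 8.596 d.
pupal: 134 / (23.6 − 11.2) = 134 / 12.4 = 10.806 d.
Sum = 31.168 ≈ 31.2 days.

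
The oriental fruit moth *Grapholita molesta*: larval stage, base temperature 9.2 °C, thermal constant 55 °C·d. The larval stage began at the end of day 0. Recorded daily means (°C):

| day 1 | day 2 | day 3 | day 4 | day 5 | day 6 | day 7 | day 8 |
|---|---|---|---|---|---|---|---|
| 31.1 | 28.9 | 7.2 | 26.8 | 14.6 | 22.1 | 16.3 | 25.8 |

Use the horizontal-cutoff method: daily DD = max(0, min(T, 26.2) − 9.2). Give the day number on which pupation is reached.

Daily DD above 9.2 °C (capped at 17.0): 17.0, 17.0, 0.0, 17.0, 5.4, 12.9, 7.1, 16.6.
Cumulative: 17.0, 34.0, 34.0, 51.0, 56.4, 69.3, 76.4, 93.0.
The total first reaches 55 DD on day 5.

day 5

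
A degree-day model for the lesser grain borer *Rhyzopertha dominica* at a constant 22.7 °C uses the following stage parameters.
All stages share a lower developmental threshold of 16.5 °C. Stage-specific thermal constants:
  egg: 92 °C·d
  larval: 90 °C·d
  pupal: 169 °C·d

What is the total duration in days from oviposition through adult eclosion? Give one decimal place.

56.6 days

Daily accumulation at 22.7 °C = 22.7 − 16.5 = 6.2 DD/day.
Total K = 92 + 90 + 169 = 351 DD.
Total duration = 351 / 6.2 = 56.613 ≈ 56.6 days.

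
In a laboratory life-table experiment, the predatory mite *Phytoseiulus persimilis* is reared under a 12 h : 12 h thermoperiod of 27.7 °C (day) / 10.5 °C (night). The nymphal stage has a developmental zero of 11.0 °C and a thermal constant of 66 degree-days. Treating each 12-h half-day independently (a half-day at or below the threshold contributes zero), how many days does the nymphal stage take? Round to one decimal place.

Day half: max(0, 27.7 − 11.0) × 0.5 = 16.7 × 0.5 = 8.35 DD.
Night half: max(0, 10.5 − 11.0) × 0.5 = 0.0 × 0.5 = 0.00 DD.
Per 24 h: 8.35 DD/day.
Duration = 66 / 8.35 = 7.904 ≈ 7.9 days.

7.9 days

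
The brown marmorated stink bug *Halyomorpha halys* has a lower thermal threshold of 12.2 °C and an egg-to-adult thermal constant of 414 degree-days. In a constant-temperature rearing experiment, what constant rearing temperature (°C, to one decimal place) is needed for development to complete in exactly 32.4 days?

Required daily accumulation = 414 / 32.4 = 12.778 DD/day.
T = T_base + 12.778 = 12.2 + 12.778 = 24.978 ≈ 25.0 °C.

25.0 °C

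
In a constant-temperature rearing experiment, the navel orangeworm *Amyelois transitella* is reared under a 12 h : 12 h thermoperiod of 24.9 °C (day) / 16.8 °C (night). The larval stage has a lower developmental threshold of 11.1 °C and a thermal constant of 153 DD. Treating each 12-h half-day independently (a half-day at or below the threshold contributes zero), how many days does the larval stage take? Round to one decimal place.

15.7 days

Day half: max(0, 24.9 − 11.1) × 0.5 = 13.8 × 0.5 = 6.90 DD.
Night half: max(0, 16.8 − 11.1) × 0.5 = 5.7 × 0.5 = 2.85 DD.
Per 24 h: 9.75 DD/day.
Duration = 153 / 9.75 = 15.692 ≈ 15.7 days.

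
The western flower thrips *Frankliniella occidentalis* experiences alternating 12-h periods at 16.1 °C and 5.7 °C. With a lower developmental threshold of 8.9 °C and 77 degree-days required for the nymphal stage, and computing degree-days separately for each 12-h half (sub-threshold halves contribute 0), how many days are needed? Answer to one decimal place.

Day half: max(0, 16.1 − 8.9) × 0.5 = 7.2 × 0.5 = 3.60 DD.
Night half: max(0, 5.7 − 8.9) × 0.5 = 0.0 × 0.5 = 0.00 DD.
Per 24 h: 3.60 DD/day.
Duration = 77 / 3.60 = 21.389 ≈ 21.4 days.

21.4 days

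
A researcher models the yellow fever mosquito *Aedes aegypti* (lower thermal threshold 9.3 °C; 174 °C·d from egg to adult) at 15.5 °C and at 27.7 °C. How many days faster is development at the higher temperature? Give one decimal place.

18.6 days

At 15.5 °C: 174 / (15.5 − 9.3) = 174 / 6.2 = 28.065 d.
At 27.7 °C: 174 / (27.7 − 9.3) = 174 / 18.4 = 9.457 d.
Difference = |28.065 − 9.457| = 18.608 ≈ 18.6 days.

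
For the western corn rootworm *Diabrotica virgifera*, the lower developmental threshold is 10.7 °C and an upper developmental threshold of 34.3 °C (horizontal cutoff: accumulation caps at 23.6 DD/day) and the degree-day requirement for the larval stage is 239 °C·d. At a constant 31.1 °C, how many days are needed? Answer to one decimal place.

Daily accumulation = 31.1 − 10.7 = 20.4 DD/day.
Duration = 239 / 20.4 = 11.716 ≈ 11.7 days.

11.7 days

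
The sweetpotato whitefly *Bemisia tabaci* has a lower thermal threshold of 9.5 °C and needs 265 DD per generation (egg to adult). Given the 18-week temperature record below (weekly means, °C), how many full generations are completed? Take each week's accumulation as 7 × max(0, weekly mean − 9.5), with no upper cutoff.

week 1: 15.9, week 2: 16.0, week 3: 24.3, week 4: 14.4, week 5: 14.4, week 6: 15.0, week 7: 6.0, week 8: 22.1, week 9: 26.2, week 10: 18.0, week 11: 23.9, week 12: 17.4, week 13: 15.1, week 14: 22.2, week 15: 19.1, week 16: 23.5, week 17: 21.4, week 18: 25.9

Weekly DD (7 × max(0, T̄ − 9.5)): 44.8, 45.5, 103.6, 34.3, 34.3, 38.5, 0.0, 88.2, 116.9, 59.5, 100.8, 55.3, 39.2, 88.9, 67.2, 98.0, 83.3, 114.8.
Season total = 1213.1 DD.
Complete generations = ⌊1213.1 / 265⌋ = 4.

4 generations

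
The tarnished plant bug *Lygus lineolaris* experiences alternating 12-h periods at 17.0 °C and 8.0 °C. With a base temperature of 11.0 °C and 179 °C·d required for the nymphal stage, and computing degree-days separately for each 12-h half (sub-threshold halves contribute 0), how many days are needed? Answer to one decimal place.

Day half: max(0, 17.0 − 11.0) × 0.5 = 6.0 × 0.5 = 3.00 DD.
Night half: max(0, 8.0 − 11.0) × 0.5 = 0.0 × 0.5 = 0.00 DD.
Per 24 h: 3.00 DD/day.
Duration = 179 / 3.00 = 59.667 ≈ 59.7 days.

59.7 days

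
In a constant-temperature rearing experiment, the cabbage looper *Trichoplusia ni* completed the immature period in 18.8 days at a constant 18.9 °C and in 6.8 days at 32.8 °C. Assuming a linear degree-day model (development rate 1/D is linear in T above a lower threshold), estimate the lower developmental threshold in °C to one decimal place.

11.0 °C

Under the model K = D·(T − T_b), so D₁·(T₁ − T_b) = D₂·(T₂ − T_b).
18.8·(18.9 − T_b) = 6.8·(32.8 − T_b)
T_b = (18.8·18.9 − 6.8·32.8) / (18.8 − 6.8) = 132.28 / 12.0 = 11.023 °C ≈ 11.0 °C.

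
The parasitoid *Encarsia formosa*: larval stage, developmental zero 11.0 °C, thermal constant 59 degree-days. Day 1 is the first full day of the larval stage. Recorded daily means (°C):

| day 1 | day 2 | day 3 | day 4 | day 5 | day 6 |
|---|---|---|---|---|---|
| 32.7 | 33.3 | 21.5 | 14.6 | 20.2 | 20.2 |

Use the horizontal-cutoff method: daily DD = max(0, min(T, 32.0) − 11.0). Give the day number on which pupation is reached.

Daily DD above 11.0 °C (capped at 21.0): 21.0, 21.0, 10.5, 3.6, 9.2, 9.2.
Cumulative: 21.0, 42.0, 52.5, 56.1, 65.3, 74.5.
The total first reaches 59 DD on day 5.

day 5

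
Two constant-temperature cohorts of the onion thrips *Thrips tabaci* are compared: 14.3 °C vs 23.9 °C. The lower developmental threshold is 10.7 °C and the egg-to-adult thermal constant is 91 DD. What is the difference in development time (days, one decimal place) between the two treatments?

18.4 days

At 14.3 °C: 91 / (14.3 − 10.7) = 91 / 3.6 = 25.278 d.
At 23.9 °C: 91 / (23.9 − 10.7) = 91 / 13.2 = 6.894 d.
Difference = |25.278 − 6.894| = 18.384 ≈ 18.4 days.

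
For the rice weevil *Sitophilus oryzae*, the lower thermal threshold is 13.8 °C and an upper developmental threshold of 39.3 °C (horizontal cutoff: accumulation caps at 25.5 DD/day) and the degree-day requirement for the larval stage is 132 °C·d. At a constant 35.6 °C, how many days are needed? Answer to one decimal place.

Daily accumulation = 35.6 − 13.8 = 21.8 DD/day.
Duration = 132 / 21.8 = 6.055 ≈ 6.1 days.

6.1 days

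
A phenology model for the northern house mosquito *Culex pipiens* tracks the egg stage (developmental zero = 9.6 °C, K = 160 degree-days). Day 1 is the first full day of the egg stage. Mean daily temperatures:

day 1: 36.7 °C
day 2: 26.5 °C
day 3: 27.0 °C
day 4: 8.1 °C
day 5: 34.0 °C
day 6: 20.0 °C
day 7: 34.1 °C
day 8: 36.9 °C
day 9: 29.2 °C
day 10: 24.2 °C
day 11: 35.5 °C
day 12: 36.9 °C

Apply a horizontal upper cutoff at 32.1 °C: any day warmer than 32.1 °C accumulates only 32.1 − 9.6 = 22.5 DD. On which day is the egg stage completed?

Daily DD above 9.6 °C (capped at 22.5): 22.5, 16.9, 17.4, 0.0, 22.5, 10.4, 22.5, 22.5, 19.6, 14.6, 22.5, 22.5.
Cumulative: 22.5, 39.4, 56.8, 56.8, 79.3, 89.7, 112.2, 134.7, 154.3, 168.9, 191.4, 213.9.
The total first reaches 160 DD on day 10.

day 10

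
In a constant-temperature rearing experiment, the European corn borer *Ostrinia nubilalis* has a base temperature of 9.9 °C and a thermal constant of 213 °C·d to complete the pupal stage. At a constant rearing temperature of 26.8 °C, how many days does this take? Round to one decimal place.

Daily accumulation = 26.8 − 9.9 = 16.9 DD/day.
Duration = 213 / 16.9 = 12.604 ≈ 12.6 days.

12.6 days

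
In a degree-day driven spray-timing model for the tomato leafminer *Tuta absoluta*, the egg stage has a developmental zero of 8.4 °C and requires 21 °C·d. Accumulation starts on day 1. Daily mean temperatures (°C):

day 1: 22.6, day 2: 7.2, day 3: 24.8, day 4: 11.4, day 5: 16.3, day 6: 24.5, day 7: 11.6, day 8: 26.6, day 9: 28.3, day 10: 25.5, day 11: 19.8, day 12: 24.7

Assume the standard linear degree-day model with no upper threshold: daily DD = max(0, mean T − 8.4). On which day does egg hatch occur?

day 3

Daily DD above 8.4 °C: 14.2, 0.0, 16.4, 3.0, 7.9, 16.1, 3.2, 18.2, 19.9, 17.1, 11.4, 16.3.
Cumulative: 14.2, 14.2, 30.6, 33.6, 41.5, 57.6, 60.8, 79.0, 98.9, 116.0, 127.4, 143.7.
The total first reaches 21 DD on day 3.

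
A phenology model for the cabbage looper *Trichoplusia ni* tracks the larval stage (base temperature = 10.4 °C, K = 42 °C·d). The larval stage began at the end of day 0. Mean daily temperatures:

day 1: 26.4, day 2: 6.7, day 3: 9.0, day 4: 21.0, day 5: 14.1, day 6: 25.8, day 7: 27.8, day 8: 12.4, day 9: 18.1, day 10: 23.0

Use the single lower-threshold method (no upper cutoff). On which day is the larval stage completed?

Daily DD above 10.4 °C: 16.0, 0.0, 0.0, 10.6, 3.7, 15.4, 17.4, 2.0, 7.7, 12.6.
Cumulative: 16.0, 16.0, 16.0, 26.6, 30.3, 45.7, 63.1, 65.1, 72.8, 85.4.
The total first reaches 42 DD on day 6.

day 6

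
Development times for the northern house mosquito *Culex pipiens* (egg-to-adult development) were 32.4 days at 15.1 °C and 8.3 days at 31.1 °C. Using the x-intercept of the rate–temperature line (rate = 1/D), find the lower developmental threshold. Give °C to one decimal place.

Equal thermal constants: D₁(T₁ − T_b) = D₂(T₂ − T_b).
32.4·(15.1 − T_b) = 8.3·(31.1 − T_b)
T_b = (32.4·15.1 − 8.3·31.1) / (32.4 − 8.3) = 231.11 / 24.1 = 9.590 °C ≈ 9.6 °C.

9.6 °C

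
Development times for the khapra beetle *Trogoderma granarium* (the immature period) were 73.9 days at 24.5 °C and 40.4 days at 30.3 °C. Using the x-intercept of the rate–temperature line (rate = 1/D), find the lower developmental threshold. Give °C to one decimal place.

Equal thermal constants: D₁(T₁ − T_b) = D₂(T₂ − T_b).
73.9·(24.5 − T_b) = 40.4·(30.3 − T_b)
T_b = (73.9·24.5 − 40.4·30.3) / (73.9 − 40.4) = 586.43 / 33.5 = 17.505 °C ≈ 17.5 °C.

17.5 °C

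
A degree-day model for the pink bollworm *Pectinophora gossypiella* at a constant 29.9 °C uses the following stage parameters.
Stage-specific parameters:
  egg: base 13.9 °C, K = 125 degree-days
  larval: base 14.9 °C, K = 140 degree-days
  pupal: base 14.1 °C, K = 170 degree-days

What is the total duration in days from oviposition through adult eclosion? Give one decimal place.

27.9 days

egg: 125 / (29.9 − 13.9) = 125 / 16.0 = 7.813 d.
larval: 140 / (29.9 − 14.9) = 140 / 15.0 = 9.333 d.
pupal: 170 / (29.9 − 14.1) = 170 / 15.8 = 10.759 d.
Sum = 27.905 ≈ 27.9 days.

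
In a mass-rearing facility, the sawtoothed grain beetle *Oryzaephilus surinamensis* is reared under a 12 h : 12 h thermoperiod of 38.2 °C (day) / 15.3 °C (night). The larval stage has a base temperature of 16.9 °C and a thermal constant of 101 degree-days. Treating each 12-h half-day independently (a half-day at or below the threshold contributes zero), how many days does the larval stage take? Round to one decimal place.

9.5 days

Day half: max(0, 38.2 − 16.9) × 0.5 = 21.3 × 0.5 = 10.65 DD.
Night half: max(0, 15.3 − 16.9) × 0.5 = 0.0 × 0.5 = 0.00 DD.
Per 24 h: 10.65 DD/day.
Duration = 101 / 10.65 = 9.484 ≈ 9.5 days.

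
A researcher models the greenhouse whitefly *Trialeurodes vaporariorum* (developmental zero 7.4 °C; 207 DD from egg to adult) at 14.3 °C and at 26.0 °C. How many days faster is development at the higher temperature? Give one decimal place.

At 14.3 °C: 207 / (14.3 − 7.4) = 207 / 6.9 = 30.000 d.
At 26.0 °C: 207 / (26.0 − 7.4) = 207 / 18.6 = 11.129 d.
Difference = |30.000 − 11.129| = 18.871 ≈ 18.9 days.

18.9 days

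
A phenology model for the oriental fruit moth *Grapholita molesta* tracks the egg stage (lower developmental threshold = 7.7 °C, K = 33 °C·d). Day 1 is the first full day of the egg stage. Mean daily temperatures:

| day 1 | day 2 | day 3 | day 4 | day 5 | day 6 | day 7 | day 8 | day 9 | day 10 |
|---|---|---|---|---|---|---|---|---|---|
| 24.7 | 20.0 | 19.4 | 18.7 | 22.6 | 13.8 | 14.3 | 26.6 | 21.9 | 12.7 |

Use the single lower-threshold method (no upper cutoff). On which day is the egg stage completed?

Daily DD above 7.7 °C: 17.0, 12.3, 11.7, 11.0, 14.9, 6.1, 6.6, 18.9, 14.2, 5.0.
Cumulative: 17.0, 29.3, 41.0, 52.0, 66.9, 73.0, 79.6, 98.5, 112.7, 117.7.
The total first reaches 33 DD on day 3.

day 3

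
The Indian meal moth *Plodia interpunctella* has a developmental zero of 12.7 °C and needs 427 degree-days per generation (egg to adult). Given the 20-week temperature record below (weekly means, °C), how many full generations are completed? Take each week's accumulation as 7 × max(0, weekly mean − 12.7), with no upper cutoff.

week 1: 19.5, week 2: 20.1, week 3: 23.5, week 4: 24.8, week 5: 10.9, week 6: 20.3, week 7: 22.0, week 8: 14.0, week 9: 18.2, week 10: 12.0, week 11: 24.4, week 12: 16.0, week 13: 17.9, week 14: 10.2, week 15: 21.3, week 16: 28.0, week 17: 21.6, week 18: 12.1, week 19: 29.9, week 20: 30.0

2 generations

Weekly DD (7 × max(0, T̄ − 12.7)): 47.6, 51.8, 75.6, 84.7, 0.0, 53.2, 65.1, 9.1, 38.5, 0.0, 81.9, 23.1, 36.4, 0.0, 60.2, 107.1, 62.3, 0.0, 120.4, 121.1.
Season total = 1038.1 DD.
Complete generations = ⌊1038.1 / 427⌋ = 2.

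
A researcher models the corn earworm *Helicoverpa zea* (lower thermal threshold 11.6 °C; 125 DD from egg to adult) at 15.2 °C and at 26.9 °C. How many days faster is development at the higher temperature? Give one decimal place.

26.6 days

At 15.2 °C: 125 / (15.2 − 11.6) = 125 / 3.6 = 34.722 d.
At 26.9 °C: 125 / (26.9 − 11.6) = 125 / 15.3 = 8.170 d.
Difference = |34.722 − 8.170| = 26.552 ≈ 26.6 days.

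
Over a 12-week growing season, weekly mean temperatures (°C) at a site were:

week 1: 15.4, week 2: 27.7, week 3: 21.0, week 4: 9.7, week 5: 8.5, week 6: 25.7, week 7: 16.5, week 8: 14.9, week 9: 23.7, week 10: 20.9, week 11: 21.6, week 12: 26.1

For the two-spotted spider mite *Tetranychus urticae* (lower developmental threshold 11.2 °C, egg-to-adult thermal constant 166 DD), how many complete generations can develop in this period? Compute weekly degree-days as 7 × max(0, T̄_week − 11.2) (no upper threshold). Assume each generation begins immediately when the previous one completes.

4 generations

Weekly DD (7 × max(0, T̄ − 11.2)): 29.4, 115.5, 68.6, 0.0, 0.0, 101.5, 37.1, 25.9, 87.5, 67.9, 72.8, 104.3.
Season total = 710.5 DD.
Complete generations = ⌊710.5 / 166⌋ = 4.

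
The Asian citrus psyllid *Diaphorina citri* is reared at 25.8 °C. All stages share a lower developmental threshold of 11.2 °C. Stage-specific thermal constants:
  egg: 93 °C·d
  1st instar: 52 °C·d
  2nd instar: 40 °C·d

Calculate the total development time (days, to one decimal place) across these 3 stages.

Daily accumulation at 25.8 °C = 25.8 − 11.2 = 14.6 DD/day.
Total K = 93 + 52 + 40 = 185 DD.
Total duration = 185 / 14.6 = 12.671 ≈ 12.7 days.

12.7 days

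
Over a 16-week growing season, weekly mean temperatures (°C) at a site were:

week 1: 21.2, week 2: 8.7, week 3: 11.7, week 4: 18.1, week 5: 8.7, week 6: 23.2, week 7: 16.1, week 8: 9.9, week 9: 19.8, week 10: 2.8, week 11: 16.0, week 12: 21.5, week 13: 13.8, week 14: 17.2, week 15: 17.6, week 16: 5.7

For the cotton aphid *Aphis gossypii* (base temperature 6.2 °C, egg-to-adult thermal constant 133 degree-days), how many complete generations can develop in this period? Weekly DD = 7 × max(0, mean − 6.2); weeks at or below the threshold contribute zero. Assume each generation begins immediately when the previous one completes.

Weekly DD (7 × max(0, T̄ − 6.2)): 105.0, 17.5, 38.5, 83.3, 17.5, 119.0, 69.3, 25.9, 95.2, 0.0, 68.6, 107.1, 53.2, 77.0, 79.8, 0.0.
Season total = 956.9 DD.
Complete generations = ⌊956.9 / 133⌋ = 7.

7 generations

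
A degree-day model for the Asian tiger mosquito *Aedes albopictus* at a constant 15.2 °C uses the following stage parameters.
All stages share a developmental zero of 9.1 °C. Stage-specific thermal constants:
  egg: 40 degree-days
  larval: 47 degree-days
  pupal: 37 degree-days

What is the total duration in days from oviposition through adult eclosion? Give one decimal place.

20.3 days

Daily accumulation at 15.2 °C = 15.2 − 9.1 = 6.1 DD/day.
Total K = 40 + 47 + 37 = 124 DD.
Total duration = 124 / 6.1 = 20.328 ≈ 20.3 days.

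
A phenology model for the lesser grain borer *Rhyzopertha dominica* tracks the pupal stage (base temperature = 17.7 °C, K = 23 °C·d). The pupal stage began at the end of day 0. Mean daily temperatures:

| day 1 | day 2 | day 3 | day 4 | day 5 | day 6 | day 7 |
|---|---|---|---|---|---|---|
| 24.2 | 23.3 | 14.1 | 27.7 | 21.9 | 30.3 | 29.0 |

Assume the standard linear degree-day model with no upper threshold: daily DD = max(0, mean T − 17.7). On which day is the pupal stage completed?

day 5

Daily DD above 17.7 °C: 6.5, 5.6, 0.0, 10.0, 4.2, 12.6, 11.3.
Cumulative: 6.5, 12.1, 12.1, 22.1, 26.3, 38.9, 50.2.
The total first reaches 23 DD on day 5.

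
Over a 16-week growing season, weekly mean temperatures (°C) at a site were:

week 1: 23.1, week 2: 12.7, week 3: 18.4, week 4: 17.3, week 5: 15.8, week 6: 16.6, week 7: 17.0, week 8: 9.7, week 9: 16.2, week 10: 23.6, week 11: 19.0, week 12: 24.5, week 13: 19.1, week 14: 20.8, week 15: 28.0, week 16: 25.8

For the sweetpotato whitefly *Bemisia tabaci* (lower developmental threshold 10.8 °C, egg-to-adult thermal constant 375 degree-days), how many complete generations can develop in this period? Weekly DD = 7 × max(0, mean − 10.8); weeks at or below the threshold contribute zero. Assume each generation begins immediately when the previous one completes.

Weekly DD (7 × max(0, T̄ − 10.8)): 86.1, 13.3, 53.2, 45.5, 35.0, 40.6, 43.4, 0.0, 37.8, 89.6, 57.4, 95.9, 58.1, 70.0, 120.4, 105.0.
Season total = 951.3 DD.
Complete generations = ⌊951.3 / 375⌋ = 2.

2 generations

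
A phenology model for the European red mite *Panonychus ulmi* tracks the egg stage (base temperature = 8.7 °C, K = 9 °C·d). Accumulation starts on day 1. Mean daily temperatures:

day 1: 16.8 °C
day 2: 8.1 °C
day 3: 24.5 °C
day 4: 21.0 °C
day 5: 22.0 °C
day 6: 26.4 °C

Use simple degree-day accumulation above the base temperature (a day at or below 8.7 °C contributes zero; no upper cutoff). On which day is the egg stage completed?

Daily DD above 8.7 °C: 8.1, 0.0, 15.8, 12.3, 13.3, 17.7.
Cumulative: 8.1, 8.1, 23.9, 36.2, 49.5, 67.2.
The total first reaches 9 DD on day 3.

day 3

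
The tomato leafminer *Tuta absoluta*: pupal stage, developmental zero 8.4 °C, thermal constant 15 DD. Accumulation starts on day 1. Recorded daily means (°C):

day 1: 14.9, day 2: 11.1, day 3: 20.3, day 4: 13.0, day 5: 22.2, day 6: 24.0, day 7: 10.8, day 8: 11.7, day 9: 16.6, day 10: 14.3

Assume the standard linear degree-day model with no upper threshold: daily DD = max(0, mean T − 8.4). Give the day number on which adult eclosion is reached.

day 3

Daily DD above 8.4 °C: 6.5, 2.7, 11.9, 4.6, 13.8, 15.6, 2.4, 3.3, 8.2, 5.9.
Cumulative: 6.5, 9.2, 21.1, 25.7, 39.5, 55.1, 57.5, 60.8, 69.0, 74.9.
The total first reaches 15 DD on day 3.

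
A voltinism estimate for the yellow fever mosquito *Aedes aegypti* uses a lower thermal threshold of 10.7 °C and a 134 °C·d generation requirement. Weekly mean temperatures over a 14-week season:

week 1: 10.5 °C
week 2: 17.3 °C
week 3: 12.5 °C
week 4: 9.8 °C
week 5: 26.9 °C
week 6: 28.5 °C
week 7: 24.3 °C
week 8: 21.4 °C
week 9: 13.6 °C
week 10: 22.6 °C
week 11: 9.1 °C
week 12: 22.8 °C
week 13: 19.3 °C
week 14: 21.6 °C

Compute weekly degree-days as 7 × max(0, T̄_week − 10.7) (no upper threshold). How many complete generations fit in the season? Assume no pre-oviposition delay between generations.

5 generations

Weekly DD (7 × max(0, T̄ − 10.7)): 0.0, 46.2, 12.6, 0.0, 113.4, 124.6, 95.2, 74.9, 20.3, 83.3, 0.0, 84.7, 60.2, 76.3.
Season total = 791.7 DD.
Complete generations = ⌊791.7 / 134⌋ = 5.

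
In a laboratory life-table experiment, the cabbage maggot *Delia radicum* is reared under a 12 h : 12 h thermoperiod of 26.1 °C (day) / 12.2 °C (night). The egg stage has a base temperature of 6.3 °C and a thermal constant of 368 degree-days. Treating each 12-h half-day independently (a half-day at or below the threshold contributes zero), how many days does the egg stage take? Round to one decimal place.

28.6 days

Day half: max(0, 26.1 − 6.3) × 0.5 = 19.8 × 0.5 = 9.90 DD.
Night half: max(0, 12.2 − 6.3) × 0.5 = 5.9 × 0.5 = 2.95 DD.
Per 24 h: 12.85 DD/day.
Duration = 368 / 12.85 = 28.638 ≈ 28.6 days.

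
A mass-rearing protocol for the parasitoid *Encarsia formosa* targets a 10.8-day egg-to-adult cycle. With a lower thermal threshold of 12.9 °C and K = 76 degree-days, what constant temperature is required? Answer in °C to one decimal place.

19.9 °C

Required daily accumulation = 76 / 10.8 = 7.037 DD/day.
T = T_base + 7.037 = 12.9 + 7.037 = 19.937 ≈ 19.9 °C.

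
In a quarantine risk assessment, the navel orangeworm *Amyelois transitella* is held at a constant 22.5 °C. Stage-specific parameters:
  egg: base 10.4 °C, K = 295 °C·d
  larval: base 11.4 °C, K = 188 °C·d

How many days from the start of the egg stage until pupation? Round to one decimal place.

41.3 days

egg: 295 / (22.5 − 10.4) = 295 / 12.1 = 24.380 d.
larval: 188 / (22.5 − 11.4) = 188 / 11.1 = 16.937 d.
Sum = 41.317 ≈ 41.3 days.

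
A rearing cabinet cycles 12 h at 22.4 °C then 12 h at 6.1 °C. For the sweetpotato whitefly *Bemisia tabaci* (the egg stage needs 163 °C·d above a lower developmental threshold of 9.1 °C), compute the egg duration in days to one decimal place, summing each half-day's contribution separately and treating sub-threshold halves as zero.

Day half: max(0, 22.4 − 9.1) × 0.5 = 13.3 × 0.5 = 6.65 DD.
Night half: max(0, 6.1 − 9.1) × 0.5 = 0.0 × 0.5 = 0.00 DD.
Per 24 h: 6.65 DD/day.
Duration = 163 / 6.65 = 24.511 ≈ 24.5 days.

24.5 days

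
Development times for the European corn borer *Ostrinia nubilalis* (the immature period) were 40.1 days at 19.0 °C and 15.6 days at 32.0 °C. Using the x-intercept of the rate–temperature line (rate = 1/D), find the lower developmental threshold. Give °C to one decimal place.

Equal thermal constants: D₁(T₁ − T_b) = D₂(T₂ − T_b).
40.1·(19.0 − T_b) = 15.6·(32.0 − T_b)
T_b = (40.1·19.0 − 15.6·32.0) / (40.1 − 15.6) = 262.70 / 24.5 = 10.722 °C ≈ 10.7 °C.

10.7 °C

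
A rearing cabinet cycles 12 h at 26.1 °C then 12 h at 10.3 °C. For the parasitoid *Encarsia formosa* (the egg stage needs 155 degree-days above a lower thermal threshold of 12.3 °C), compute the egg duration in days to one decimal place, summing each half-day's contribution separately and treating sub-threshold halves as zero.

Day half: max(0, 26.1 − 12.3) × 0.5 = 13.8 × 0.5 = 6.90 DD.
Night half: max(0, 10.3 − 12.3) × 0.5 = 0.0 × 0.5 = 0.00 DD.
Per 24 h: 6.90 DD/day.
Duration = 155 / 6.90 = 22.464 ≈ 22.5 days.

22.5 days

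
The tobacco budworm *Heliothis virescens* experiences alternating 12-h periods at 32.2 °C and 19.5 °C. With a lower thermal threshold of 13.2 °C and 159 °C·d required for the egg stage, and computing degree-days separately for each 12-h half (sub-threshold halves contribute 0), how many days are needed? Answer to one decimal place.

12.6 days

Day half: max(0, 32.2 − 13.2) × 0.5 = 19.0 × 0.5 = 9.50 DD.
Night half: max(0, 19.5 − 13.2) × 0.5 = 6.3 × 0.5 = 3.15 DD.
Per 24 h: 12.65 DD/day.
Duration = 159 / 12.65 = 12.569 ≈ 12.6 days.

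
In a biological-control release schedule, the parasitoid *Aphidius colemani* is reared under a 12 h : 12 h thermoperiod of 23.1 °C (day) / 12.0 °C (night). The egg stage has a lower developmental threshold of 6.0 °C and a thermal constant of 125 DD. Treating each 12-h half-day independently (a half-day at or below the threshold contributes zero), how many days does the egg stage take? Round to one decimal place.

Day half: max(0, 23.1 − 6.0) × 0.5 = 17.1 × 0.5 = 8.55 DD.
Night half: max(0, 12.0 − 6.0) × 0.5 = 6.0 × 0.5 = 3.00 DD.
Per 24 h: 11.55 DD/day.
Duration = 125 / 11.55 = 10.823 ≈ 10.8 days.

10.8 days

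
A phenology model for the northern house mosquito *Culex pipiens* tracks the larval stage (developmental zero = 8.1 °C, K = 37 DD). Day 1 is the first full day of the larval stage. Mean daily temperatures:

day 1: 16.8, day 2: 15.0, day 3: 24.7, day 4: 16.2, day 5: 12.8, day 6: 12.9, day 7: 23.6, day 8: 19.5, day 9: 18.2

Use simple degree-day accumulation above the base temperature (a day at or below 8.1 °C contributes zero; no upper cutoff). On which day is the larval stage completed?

day 4

Daily DD above 8.1 °C: 8.7, 6.9, 16.6, 8.1, 4.7, 4.8, 15.5, 11.4, 10.1.
Cumulative: 8.7, 15.6, 32.2, 40.3, 45.0, 49.8, 65.3, 76.7, 86.8.
The total first reaches 37 DD on day 4.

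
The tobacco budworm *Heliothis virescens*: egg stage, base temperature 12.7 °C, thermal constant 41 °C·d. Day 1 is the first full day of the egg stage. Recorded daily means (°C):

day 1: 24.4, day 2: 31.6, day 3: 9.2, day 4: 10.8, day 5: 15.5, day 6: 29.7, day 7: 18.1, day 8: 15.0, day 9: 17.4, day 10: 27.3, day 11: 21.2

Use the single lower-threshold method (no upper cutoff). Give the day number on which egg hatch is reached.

day 6

Daily DD above 12.7 °C: 11.7, 18.9, 0.0, 0.0, 2.8, 17.0, 5.4, 2.3, 4.7, 14.6, 8.5.
Cumulative: 11.7, 30.6, 30.6, 30.6, 33.4, 50.4, 55.8, 58.1, 62.8, 77.4, 85.9.
The total first reaches 41 DD on day 6.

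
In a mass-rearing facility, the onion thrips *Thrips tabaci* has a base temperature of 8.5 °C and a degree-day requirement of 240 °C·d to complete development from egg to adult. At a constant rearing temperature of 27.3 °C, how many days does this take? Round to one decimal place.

12.8 days

Daily accumulation = 27.3 − 8.5 = 18.8 DD/day.
Duration = 240 / 18.8 = 12.766 ≈ 12.8 days.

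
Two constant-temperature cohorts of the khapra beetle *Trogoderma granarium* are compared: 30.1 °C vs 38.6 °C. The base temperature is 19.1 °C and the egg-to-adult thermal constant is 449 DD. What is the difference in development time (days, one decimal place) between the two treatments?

17.8 days

At 30.1 °C: 449 / (30.1 − 19.1) = 449 / 11.0 = 40.818 d.
At 38.6 °C: 449 / (38.6 − 19.1) = 449 / 19.5 = 23.026 d.
Difference = |40.818 − 23.026| = 17.793 ≈ 17.8 days.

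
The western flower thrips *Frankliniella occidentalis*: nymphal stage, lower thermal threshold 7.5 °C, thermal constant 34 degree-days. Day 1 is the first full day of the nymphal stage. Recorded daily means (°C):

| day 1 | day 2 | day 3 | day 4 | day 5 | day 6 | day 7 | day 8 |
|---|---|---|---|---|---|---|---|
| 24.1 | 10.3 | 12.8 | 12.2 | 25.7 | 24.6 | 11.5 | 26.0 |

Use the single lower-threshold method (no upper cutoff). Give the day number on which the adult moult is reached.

day 5

Daily DD above 7.5 °C: 16.6, 2.8, 5.3, 4.7, 18.2, 17.1, 4.0, 18.5.
Cumulative: 16.6, 19.4, 24.7, 29.4, 47.6, 64.7, 68.7, 87.2.
The total first reaches 34 DD on day 5.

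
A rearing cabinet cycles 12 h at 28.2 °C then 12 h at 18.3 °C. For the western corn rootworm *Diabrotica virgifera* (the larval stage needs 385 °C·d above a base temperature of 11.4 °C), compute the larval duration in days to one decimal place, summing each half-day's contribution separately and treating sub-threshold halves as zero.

Day half: max(0, 28.2 − 11.4) × 0.5 = 16.8 × 0.5 = 8.40 DD.
Night half: max(0, 18.3 − 11.4) × 0.5 = 6.9 × 0.5 = 3.45 DD.
Per 24 h: 11.85 DD/day.
Duration = 385 / 11.85 = 32.489 ≈ 32.5 days.

32.5 days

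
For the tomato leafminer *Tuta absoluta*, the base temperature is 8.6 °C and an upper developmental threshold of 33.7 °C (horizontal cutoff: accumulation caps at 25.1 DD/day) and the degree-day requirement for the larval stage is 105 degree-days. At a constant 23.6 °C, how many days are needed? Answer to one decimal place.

Daily accumulation = 23.6 − 8.6 = 15.0 DD/day.
Duration = 105 / 15.0 = 7.000 ≈ 7.0 days.

7.0 days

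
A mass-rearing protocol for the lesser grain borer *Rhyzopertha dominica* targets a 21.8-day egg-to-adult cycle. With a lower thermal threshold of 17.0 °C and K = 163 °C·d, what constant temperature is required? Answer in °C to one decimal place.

24.5 °C

Required daily accumulation = 163 / 21.8 = 7.477 DD/day.
T = T_base + 7.477 = 17.0 + 7.477 = 24.477 ≈ 24.5 °C.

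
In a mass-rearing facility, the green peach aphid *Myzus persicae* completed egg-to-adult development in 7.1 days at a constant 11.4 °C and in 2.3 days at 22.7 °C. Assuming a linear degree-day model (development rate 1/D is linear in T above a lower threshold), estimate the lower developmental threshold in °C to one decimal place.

6.0 °C

Equal thermal constants: D₁(T₁ − T_b) = D₂(T₂ − T_b).
7.1·(11.4 − T_b) = 2.3·(22.7 − T_b)
T_b = (7.1·11.4 − 2.3·22.7) / (7.1 − 2.3) = 28.73 / 4.8 = 5.985 °C ≈ 6.0 °C.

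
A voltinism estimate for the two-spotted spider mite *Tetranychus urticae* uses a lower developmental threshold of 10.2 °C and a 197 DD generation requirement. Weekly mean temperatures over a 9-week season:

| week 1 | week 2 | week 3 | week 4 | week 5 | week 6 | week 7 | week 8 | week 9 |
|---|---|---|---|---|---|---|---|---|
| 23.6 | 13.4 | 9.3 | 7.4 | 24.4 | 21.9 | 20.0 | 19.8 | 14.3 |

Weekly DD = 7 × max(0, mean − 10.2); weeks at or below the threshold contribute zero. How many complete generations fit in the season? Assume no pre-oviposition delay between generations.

Weekly DD (7 × max(0, T̄ − 10.2)): 93.8, 22.4, 0.0, 0.0, 99.4, 81.9, 68.6, 67.2, 28.7.
Season total = 462.0 DD.
Complete generations = ⌊462.0 / 197⌋ = 2.

2 generations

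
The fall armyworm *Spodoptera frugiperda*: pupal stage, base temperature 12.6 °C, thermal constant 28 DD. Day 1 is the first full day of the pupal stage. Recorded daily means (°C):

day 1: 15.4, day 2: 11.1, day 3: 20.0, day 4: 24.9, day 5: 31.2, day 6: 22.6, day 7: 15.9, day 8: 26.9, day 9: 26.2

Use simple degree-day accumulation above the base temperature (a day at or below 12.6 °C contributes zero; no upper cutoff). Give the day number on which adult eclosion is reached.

Daily DD above 12.6 °C: 2.8, 0.0, 7.4, 12.3, 18.6, 10.0, 3.3, 14.3, 13.6.
Cumulative: 2.8, 2.8, 10.2, 22.5, 41.1, 51.1, 54.4, 68.7, 82.3.
The total first reaches 28 DD on day 5.

day 5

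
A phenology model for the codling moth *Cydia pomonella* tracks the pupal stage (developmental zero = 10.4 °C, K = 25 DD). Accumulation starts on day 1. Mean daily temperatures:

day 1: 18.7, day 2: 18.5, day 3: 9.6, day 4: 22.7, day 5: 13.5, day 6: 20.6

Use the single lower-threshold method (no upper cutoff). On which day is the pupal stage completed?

Daily DD above 10.4 °C: 8.3, 8.1, 0.0, 12.3, 3.1, 10.2.
Cumulative: 8.3, 16.4, 16.4, 28.7, 31.8, 42.0.
The total first reaches 25 DD on day 4.

day 4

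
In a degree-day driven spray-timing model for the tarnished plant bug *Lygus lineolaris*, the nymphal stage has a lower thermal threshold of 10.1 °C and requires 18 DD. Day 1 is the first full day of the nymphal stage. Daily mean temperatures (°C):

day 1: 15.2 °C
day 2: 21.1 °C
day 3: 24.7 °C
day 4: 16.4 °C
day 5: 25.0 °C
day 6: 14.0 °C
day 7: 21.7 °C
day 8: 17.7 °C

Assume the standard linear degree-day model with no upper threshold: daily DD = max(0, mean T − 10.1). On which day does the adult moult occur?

day 3

Daily DD above 10.1 °C: 5.1, 11.0, 14.6, 6.3, 14.9, 3.9, 11.6, 7.6.
Cumulative: 5.1, 16.1, 30.7, 37.0, 51.9, 55.8, 67.4, 75.0.
The total first reaches 18 DD on day 3.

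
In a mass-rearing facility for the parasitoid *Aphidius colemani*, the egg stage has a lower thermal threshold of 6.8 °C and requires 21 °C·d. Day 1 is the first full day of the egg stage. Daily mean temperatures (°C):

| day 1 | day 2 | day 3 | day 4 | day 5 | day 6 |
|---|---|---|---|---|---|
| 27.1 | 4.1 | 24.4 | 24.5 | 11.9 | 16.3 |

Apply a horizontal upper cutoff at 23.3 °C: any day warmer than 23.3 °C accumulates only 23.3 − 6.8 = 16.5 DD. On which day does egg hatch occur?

day 3

Daily DD above 6.8 °C (capped at 16.5): 16.5, 0.0, 16.5, 16.5, 5.1, 9.5.
Cumulative: 16.5, 16.5, 33.0, 49.5, 54.6, 64.1.
The total first reaches 21 DD on day 3.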